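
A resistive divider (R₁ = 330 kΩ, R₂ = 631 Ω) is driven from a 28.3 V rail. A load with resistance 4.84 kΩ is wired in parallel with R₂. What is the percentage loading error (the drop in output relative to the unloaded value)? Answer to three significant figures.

The divider's output (Thévenin) resistance is R₁‖R₂ = 629.8 Ω.
Fractional drop under load = R_th/(R_th + R_L) = 629.8 / (629.8 + 4840) = 0.1151.
So the output falls by 11.5 %.

11.5 %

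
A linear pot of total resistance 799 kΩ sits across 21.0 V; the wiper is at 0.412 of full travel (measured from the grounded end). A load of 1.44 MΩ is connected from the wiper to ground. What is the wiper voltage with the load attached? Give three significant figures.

V ≈ 7.63 V

The wiper splits the pot into (1−α)R = 469.8 kΩ above and αR = 329.2 kΩ below.
Lower section ‖ load = 267.9 kΩ.
V_wiper = 21.0 × 267.9/(469.8 + 267.9) = 7.63 V.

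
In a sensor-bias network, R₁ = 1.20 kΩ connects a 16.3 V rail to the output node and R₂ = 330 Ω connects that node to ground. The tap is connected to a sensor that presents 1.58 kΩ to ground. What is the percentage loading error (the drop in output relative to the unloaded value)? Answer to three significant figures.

14.1 %

The divider's output (Thévenin) resistance is R₁‖R₂ = 258.8 Ω.
Fractional drop under load = R_th/(R_th + R_L) = 258.8 / (258.8 + 1580) = 0.1408.
So the output falls by 14.1 %.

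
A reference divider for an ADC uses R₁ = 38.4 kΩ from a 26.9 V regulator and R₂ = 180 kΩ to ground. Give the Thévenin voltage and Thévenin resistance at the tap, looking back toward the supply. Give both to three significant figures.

V_th is the open-circuit tap voltage: 26.9 × 180/(38.4 + 180) = 22.2 V.
With the supply zeroed, R₁ and R₂ appear in parallel from the tap: R_th = R₁‖R₂ = (38.4 × 180)/218.4 = 31.6 kΩ.

V_th = 22.2 V, R_th = 31.6 kΩ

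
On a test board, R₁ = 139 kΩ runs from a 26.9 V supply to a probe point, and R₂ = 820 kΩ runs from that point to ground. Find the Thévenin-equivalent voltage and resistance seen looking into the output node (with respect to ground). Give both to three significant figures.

V_th is the open-circuit tap voltage: 26.9 × 820/(139 + 820) = 23.0 V.
With the supply zeroed, R₁ and R₂ appear in parallel from the tap: R_th = R₁‖R₂ = (139 × 820)/959.0 = 119 kΩ.

V_th = 23.0 V, R_th = 119 kΩ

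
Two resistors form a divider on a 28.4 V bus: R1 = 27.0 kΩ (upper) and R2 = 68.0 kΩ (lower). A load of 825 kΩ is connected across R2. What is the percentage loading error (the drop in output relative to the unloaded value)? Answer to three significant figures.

The divider's output (Thévenin) resistance is R1‖R2 = 19.33 kΩ.
Fractional drop under load = R_th/(R_th + R_L) = 19.33 / (19.33 + 825) = 0.02289.
So the output falls by 2.29 %.

2.29 %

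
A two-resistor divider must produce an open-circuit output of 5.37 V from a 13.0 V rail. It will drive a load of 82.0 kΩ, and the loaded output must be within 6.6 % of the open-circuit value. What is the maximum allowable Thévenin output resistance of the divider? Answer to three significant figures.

R_th ≤ 5.79 kΩ

Loading drop = R_th/(R_th + R_L) ≤ 0.0660, so R_th ≤ R_L · ε/(1−ε) = 82.0 kΩ × 0.0660/0.9340 = 5.79 kΩ.
(Any R1, R2 with R2/(R1+R2) = 0.413 and R1‖R2 ≤ 5.79 kΩ will meet the spec.)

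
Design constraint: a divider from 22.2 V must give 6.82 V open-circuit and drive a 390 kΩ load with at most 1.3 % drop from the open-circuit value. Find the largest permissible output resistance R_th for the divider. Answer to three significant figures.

Loading drop = R_th/(R_th + R_L) ≤ 0.0130, so R_th ≤ R_L · ε/(1−ε) = 390 kΩ × 0.0130/0.9870 = 5.14 kΩ.
(Any R1, R2 with R2/(R1+R2) = 0.307 and R1‖R2 ≤ 5.14 kΩ will meet the spec.)

R_th ≤ 5.14 kΩ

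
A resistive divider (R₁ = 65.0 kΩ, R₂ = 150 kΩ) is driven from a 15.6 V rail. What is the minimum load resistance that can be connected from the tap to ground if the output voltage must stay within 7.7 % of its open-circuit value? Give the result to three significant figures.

Output resistance R_th = R₁‖R₂ = (65.0 × 150)/215.0 = 45.35 kΩ.
The fractional drop is R_th/(R_th + R_L); requiring this ≤ 0.0770 gives R_L ≥ R_th(1/0.0770 − 1) = 45.35 × 11.99 = 544 kΩ.

R_L(min) ≈ 544 kΩ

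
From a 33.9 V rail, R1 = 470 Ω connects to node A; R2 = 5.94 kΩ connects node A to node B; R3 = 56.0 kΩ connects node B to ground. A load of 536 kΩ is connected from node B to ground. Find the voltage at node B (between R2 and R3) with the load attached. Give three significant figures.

V ≈ 30.1 V

At node B, R3 is in parallel with the load: R3‖R_L = 50700 Ω.
Below node A the resistance is R2 + (R3‖R_L) = 56640 Ω, so V_A = 33.9 × 56640/57110 = 33.62 V.
Then V_B = V_A × (R3‖R_L)/(R2 + R3‖R_L) = 33.62 × 50700/56640 = 30.1 V.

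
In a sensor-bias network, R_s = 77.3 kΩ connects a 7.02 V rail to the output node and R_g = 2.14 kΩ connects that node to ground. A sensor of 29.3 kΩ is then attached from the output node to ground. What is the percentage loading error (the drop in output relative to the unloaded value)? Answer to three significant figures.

6.64 %

The divider's output (Thévenin) resistance is R_s‖R_g = 2.082 kΩ.
Fractional drop under load = R_th/(R_th + R_L) = 2.082 / (2.082 + 29.3) = 0.06635.
So the output falls by 6.64 %.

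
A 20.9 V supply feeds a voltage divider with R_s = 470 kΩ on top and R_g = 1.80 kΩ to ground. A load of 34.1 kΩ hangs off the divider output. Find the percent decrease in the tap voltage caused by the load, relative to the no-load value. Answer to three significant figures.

The divider's output (Thévenin) resistance is R_s‖R_g = 1.793 kΩ.
Fractional drop under load = R_th/(R_th + R_L) = 1.793 / (1.793 + 34.1) = 0.04996.
So the output falls by 5.00 %.

5.00 %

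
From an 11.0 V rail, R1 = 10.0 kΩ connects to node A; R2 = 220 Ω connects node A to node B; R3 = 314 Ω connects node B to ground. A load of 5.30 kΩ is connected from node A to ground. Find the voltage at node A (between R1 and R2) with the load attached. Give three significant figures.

V ≈ 0.509 V

Below node A the series string R2+R3 = 534.0 Ω sits in parallel with the 5300 Ω load: 485.1 Ω.
V_A = 11.0 × 485.1/(10000 + 485.1) = 0.509 V.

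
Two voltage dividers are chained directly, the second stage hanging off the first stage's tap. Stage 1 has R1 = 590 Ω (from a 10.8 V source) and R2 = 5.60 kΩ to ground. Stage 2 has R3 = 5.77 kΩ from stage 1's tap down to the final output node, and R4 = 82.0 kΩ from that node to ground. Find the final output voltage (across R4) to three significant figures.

V_out ≈ 9.07 V

Stage 2 presents R3+R4 = 87770 Ω as a load on stage 1's tap.
Stage 1's lower leg becomes R2‖(R3+R4) = 5264 Ω, so V_mid = 10.8 × 5264/5854 = 9.712 V.
Stage 2 is itself unloaded: V_out = V_mid × R4/(R3+R4) = 9.712 × 82000/87770 = 9.07 V.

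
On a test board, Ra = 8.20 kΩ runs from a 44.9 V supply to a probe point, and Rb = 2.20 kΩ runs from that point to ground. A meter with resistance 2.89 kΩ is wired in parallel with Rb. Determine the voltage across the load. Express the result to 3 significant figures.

V_out ≈ 5.94 V

The load sits in parallel with Rb: Rb‖R_L = (2.20 × 2.89) / (2.20 + 2.89) = 1.249 kΩ.
V_out = 44.9 × 1.249 / (8.20 + 1.249) = 44.9 × 1.249/9.449 = 5.94 V.
(Unloaded it would have been 9.50 V.)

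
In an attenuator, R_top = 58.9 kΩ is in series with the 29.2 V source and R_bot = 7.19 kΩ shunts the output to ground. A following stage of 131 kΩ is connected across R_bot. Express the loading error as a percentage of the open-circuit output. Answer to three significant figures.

4.66 %

The divider's output (Thévenin) resistance is R_top‖R_bot = 6.408 kΩ.
Fractional drop under load = R_th/(R_th + R_L) = 6.408 / (6.408 + 131) = 0.04663.
So the output falls by 4.66 %.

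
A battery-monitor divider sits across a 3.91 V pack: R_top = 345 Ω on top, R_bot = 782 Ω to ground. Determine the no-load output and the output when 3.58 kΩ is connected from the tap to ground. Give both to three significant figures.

Open-circuit: V = 3.91 × 782/(345 + 782) = 2.71 V.
With the load, R_bot becomes R_bot‖R_L = 641.8 Ω, so V = 3.91 × 641.8/986.8 = 2.54 V.

Unloaded: 2.71 V; loaded: 2.54 V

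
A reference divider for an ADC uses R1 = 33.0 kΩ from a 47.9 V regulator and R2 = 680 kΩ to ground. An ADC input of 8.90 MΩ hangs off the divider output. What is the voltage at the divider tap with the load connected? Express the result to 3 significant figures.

V_out ≈ 45.5 V

The load sits in parallel with R2: R2‖R_L = (680 × 8900) / (680 + 8900) = 631.7 kΩ.
V_out = 47.9 × 631.7 / (33.0 + 631.7) = 47.9 × 631.7/664.7 = 45.5 V.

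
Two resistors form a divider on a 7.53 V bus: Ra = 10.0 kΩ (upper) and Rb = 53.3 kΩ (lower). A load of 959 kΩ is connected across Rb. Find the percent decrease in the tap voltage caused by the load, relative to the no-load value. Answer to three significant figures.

0.870 %

The divider's output (Thévenin) resistance is Ra‖Rb = 8.420 kΩ.
Fractional drop under load = R_th/(R_th + R_L) = 8.420 / (8.420 + 959) = 0.008704.
So the output falls by 0.870 %.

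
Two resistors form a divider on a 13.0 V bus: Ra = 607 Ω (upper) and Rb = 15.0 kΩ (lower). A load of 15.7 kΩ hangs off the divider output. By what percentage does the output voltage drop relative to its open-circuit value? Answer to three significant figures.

The divider's output (Thévenin) resistance is Ra‖Rb = 583.4 Ω.
Fractional drop under load = R_th/(R_th + R_L) = 583.4 / (583.4 + 15700) = 0.03583.
So the output falls by 3.58 %.

3.58 %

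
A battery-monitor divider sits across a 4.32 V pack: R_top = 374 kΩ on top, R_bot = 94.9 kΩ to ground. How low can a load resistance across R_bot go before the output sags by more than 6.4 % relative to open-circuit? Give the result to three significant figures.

Output resistance R_th = R_top‖R_bot = (374 × 94.9)/468.9 = 75.69 kΩ.
The fractional drop is R_th/(R_th + R_L); requiring this ≤ 0.0640 gives R_L ≥ R_th(1/0.0640 − 1) = 75.69 × 14.62 = 1.11 MΩ.

R_L(min) ≈ 1.11 MΩ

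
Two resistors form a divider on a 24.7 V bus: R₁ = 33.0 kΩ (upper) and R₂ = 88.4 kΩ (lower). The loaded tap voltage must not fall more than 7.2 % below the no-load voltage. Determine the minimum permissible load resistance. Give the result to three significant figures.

Output resistance R_th = R₁‖R₂ = (33.0 × 88.4)/121.4 = 24.03 kΩ.
The fractional drop is R_th/(R_th + R_L); requiring this ≤ 0.0720 gives R_L ≥ R_th(1/0.0720 − 1) = 24.03 × 12.89 = 310 kΩ.

R_L(min) ≈ 310 kΩ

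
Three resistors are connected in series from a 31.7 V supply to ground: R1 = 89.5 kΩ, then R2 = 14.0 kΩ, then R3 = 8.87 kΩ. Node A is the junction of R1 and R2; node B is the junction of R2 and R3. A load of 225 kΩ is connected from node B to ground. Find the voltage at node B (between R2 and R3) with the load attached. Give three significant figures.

At node B, R3 is in parallel with the load: R3‖R_L = 8.534 kΩ.
Below node A the resistance is R2 + (R3‖R_L) = 22.53 kΩ, so V_A = 31.7 × 22.53/112.0 = 6.376 V.
Then V_B = V_A × (R3‖R_L)/(R2 + R3‖R_L) = 6.376 × 8.534/22.53 = 2.41 V.

V ≈ 2.41 V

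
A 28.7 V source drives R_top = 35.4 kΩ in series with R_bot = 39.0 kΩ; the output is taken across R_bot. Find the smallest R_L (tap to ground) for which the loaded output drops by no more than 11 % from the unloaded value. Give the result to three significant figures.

Output resistance R_th = R_top‖R_bot = (35.4 × 39.0)/74.40 = 18.56 kΩ.
The fractional drop is R_th/(R_th + R_L); requiring this ≤ 0.110 gives R_L ≥ R_th(1/0.110 − 1) = 18.56 × 8.091 = 150 kΩ.

R_L(min) ≈ 150 kΩ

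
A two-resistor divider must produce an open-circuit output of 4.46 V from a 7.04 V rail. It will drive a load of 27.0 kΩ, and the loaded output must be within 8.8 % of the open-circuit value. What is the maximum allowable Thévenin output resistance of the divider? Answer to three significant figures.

Loading drop = R_th/(R_th + R_L) ≤ 0.0880, so R_th ≤ R_L · ε/(1−ε) = 27.0 kΩ × 0.0880/0.9120 = 2.61 kΩ.

R_th ≤ 2.61 kΩ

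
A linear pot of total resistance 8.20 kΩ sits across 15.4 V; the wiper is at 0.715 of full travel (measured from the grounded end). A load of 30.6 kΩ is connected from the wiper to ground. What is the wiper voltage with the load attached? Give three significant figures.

V ≈ 10.4 V

The wiper splits the pot into (1−α)R = 2.337 kΩ above and αR = 5.863 kΩ below.
Lower section ‖ load = 4.920 kΩ.
V_wiper = 15.4 × 4.920/(2.337 + 4.920) = 10.4 V.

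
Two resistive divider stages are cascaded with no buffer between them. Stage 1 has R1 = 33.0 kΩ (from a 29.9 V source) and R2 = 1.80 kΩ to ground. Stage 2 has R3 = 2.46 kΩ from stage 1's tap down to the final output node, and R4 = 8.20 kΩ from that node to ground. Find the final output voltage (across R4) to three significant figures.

V_out ≈ 1.03 V

Stage 2 presents R3+R4 = 10.66 kΩ as a load on stage 1's tap.
Stage 1's lower leg becomes R2‖(R3+R4) = 1.540 kΩ, so V_mid = 29.9 × 1.540/34.54 = 1.333 V.
Stage 2 is itself unloaded: V_out = V_mid × R4/(R3+R4) = 1.333 × 8.20/10.66 = 1.03 V.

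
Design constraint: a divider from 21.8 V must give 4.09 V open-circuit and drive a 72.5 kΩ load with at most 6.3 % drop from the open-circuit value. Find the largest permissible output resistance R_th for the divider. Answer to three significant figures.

Loading drop = R_th/(R_th + R_L) ≤ 0.0630, so R_th ≤ R_L · ε/(1−ε) = 72.5 kΩ × 0.0630/0.9370 = 4.87 kΩ.

R_th ≤ 4.87 kΩ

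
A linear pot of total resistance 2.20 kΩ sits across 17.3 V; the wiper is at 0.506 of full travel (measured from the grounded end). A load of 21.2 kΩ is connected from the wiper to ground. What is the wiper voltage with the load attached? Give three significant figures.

V ≈ 8.53 V

The wiper splits the pot into (1−α)R = 1.087 kΩ above and αR = 1.113 kΩ below.
Lower section ‖ load = 1.058 kΩ.
V_wiper = 17.3 × 1.058/(1.087 + 1.058) = 8.53 V.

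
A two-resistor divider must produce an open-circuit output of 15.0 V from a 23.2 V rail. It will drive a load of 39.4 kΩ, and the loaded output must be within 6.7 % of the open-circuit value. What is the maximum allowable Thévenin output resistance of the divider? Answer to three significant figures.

R_th ≤ 2.83 kΩ

Loading drop = R_th/(R_th + R_L) ≤ 0.0670, so R_th ≤ R_L · ε/(1−ε) = 39.4 kΩ × 0.0670/0.9330 = 2.83 kΩ.
(Any R1, R2 with R2/(R1+R2) = 0.647 and R1‖R2 ≤ 2.83 kΩ will meet the spec.)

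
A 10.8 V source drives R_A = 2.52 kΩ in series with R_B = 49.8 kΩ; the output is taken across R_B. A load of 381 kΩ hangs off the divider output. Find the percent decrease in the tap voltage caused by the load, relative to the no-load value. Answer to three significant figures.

0.626 %

The divider's output (Thévenin) resistance is R_A‖R_B = 2.399 kΩ.
Fractional drop under load = R_th/(R_th + R_L) = 2.399 / (2.399 + 381) = 0.006256.
So the output falls by 0.626 %.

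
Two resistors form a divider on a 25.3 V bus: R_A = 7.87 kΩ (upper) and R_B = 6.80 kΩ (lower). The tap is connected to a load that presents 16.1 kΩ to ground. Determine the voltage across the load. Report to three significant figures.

The load sits in parallel with R_B: R_B‖R_L = (6.80 × 16.1) / (6.80 + 16.1) = 4.781 kΩ.
V_out = 25.3 × 4.781 / (7.87 + 4.781) = 25.3 × 4.781/12.65 = 9.56 V.
(Unloaded it would have been 11.7 V.)

V_out ≈ 9.56 V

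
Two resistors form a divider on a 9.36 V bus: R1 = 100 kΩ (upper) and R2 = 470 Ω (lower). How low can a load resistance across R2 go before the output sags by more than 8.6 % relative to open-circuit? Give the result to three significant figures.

R_L(min) ≈ 4.97 kΩ

Output resistance R_th = R1‖R2 = (100000 × 470)/100500 = 467.8 Ω.
The fractional drop is R_th/(R_th + R_L); requiring this ≤ 0.0860 gives R_L ≥ R_th(1/0.0860 − 1) = 467.8 × 10.63 = 4.97 kΩ.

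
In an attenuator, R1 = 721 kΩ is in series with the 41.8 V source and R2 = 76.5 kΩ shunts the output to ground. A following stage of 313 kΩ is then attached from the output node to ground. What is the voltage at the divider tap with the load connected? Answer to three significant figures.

The load sits in parallel with R2: R2‖R_L = (76.5 × 313) / (76.5 + 313) = 61.47 kΩ.
V_out = 41.8 × 61.47 / (721 + 61.47) = 41.8 × 61.47/782.5 = 3.28 V.

V_out ≈ 3.28 V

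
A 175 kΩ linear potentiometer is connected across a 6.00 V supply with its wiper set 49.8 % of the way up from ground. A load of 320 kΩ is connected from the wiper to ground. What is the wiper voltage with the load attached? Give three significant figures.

The wiper splits the pot into (1−α)R = 87.85 kΩ above and αR = 87.15 kΩ below.
Lower section ‖ load = 68.50 kΩ.
V_wiper = 6.00 × 68.50/(87.85 + 68.50) = 2.63 V.

V ≈ 2.63 V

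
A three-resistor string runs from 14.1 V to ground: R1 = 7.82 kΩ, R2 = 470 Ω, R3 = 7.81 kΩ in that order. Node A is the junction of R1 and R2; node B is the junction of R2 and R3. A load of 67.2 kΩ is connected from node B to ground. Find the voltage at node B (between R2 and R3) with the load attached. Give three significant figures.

At node B, R3 is in parallel with the load: R3‖R_L = 6997 Ω.
Below node A the resistance is R2 + (R3‖R_L) = 7467 Ω, so V_A = 14.1 × 7467/15290 = 6.887 V.
Then V_B = V_A × (R3‖R_L)/(R2 + R3‖R_L) = 6.887 × 6997/7467 = 6.45 V.

V ≈ 6.45 V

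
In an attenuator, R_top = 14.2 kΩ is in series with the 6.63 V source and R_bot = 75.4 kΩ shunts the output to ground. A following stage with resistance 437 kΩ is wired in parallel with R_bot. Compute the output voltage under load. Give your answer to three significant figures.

V_out ≈ 5.43 V

The load sits in parallel with R_bot: R_bot‖R_L = (75.4 × 437) / (75.4 + 437) = 64.30 kΩ.
V_out = 6.63 × 64.30 / (14.2 + 64.30) = 6.63 × 64.30/78.50 = 5.43 V.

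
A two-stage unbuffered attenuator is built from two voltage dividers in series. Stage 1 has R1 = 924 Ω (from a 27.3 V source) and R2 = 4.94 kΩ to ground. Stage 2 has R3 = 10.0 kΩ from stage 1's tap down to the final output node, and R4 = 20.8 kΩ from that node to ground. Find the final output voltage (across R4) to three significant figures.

V_out ≈ 15.1 V

Stage 2 presents R3+R4 = 30800 Ω as a load on stage 1's tap.
Stage 1's lower leg becomes R2‖(R3+R4) = 4257 Ω, so V_mid = 27.3 × 4257/5181 = 22.43 V.
Stage 2 is itself unloaded: V_out = V_mid × R4/(R3+R4) = 22.43 × 20800/30800 = 15.1 V.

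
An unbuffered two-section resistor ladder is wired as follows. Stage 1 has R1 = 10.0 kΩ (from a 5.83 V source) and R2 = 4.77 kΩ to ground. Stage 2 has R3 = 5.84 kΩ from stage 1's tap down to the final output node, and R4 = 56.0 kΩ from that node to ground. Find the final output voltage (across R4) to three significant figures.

V_out ≈ 1.62 V

Stage 2 presents R3+R4 = 61.84 kΩ as a load on stage 1's tap.
Stage 1's lower leg becomes R2‖(R3+R4) = 4.428 kΩ, so V_mid = 5.83 × 4.428/14.43 = 1.789 V.
Stage 2 is itself unloaded: V_out = V_mid × R4/(R3+R4) = 1.789 × 56.0/61.84 = 1.62 V.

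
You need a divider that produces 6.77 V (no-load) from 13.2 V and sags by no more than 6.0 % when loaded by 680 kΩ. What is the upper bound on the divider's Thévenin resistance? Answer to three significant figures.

R_th ≤ 43.4 kΩ

Loading drop = R_th/(R_th + R_L) ≤ 0.0600, so R_th ≤ R_L · ε/(1−ε) = 680 kΩ × 0.0600/0.9400 = 43.4 kΩ.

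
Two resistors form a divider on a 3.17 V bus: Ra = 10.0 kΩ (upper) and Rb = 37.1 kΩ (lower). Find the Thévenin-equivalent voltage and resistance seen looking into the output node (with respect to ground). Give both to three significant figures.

V_th = 2.50 V, R_th = 7.88 kΩ

V_th is the open-circuit tap voltage: 3.17 × 37.1/(10.0 + 37.1) = 2.50 V.
With the supply zeroed, Ra and Rb appear in parallel from the tap: R_th = Ra‖Rb = (10.0 × 37.1)/47.10 = 7.88 kΩ.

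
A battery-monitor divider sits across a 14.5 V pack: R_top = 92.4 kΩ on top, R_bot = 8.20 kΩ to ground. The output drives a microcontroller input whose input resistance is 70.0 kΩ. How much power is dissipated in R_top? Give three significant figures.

P ≈ 1.95 mW

Total resistance from the source is R_top + (R_bot‖R_L) = 99.74 kΩ, so I = 14.5/99.74 kΩ = 0.1454 mA.
P = I²·R_top = (0.1454 mA)² × 92.4 kΩ = 1.95 mW.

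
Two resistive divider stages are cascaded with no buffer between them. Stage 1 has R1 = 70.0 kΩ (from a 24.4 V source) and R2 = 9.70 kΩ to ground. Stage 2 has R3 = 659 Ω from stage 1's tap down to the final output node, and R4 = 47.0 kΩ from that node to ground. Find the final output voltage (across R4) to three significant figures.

Stage 2 presents R3+R4 = 47660 Ω as a load on stage 1's tap.
Stage 1's lower leg becomes R2‖(R3+R4) = 8060 Ω, so V_mid = 24.4 × 8060/78060 = 2.519 V.
Stage 2 is itself unloaded: V_out = V_mid × R4/(R3+R4) = 2.519 × 47000/47660 = 2.48 V.

V_out ≈ 2.48 V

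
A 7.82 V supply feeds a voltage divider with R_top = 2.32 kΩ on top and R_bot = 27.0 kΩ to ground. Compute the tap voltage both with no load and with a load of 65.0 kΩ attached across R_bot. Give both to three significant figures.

Unloaded: 7.20 V; loaded: 6.97 V

Open-circuit: V = 7.82 × 27.0/(2.32 + 27.0) = 7.20 V.
With the load, R_bot becomes R_bot‖R_L = 19.08 kΩ, so V = 7.82 × 19.08/21.40 = 6.97 V.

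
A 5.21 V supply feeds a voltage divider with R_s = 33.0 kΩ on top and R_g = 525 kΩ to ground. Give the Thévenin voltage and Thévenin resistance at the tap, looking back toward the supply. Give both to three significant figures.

V_th = 4.90 V, R_th = 31.0 kΩ

V_th is the open-circuit tap voltage: 5.21 × 525/(33.0 + 525) = 4.90 V.
With the supply zeroed, R_s and R_g appear in parallel from the tap: R_th = R_s‖R_g = (33.0 × 525)/558.0 = 31.0 kΩ.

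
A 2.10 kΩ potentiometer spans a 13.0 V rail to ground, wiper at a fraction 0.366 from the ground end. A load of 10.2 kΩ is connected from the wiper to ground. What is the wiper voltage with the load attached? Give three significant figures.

The wiper splits the pot into (1−α)R = 1331 Ω above and αR = 768.6 Ω below.
Lower section ‖ load = 714.7 Ω.
V_wiper = 13.0 × 714.7/(1331 + 714.7) = 4.54 V.

V ≈ 4.54 V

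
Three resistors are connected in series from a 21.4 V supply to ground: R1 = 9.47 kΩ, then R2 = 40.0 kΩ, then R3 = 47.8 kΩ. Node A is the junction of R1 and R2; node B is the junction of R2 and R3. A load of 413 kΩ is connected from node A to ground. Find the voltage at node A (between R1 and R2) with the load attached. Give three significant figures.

V ≈ 18.9 V

Below node A the series string R2+R3 = 87.80 kΩ sits in parallel with the 413 kΩ load: 72.41 kΩ.
V_A = 21.4 × 72.41/(9.47 + 72.41) = 18.9 V.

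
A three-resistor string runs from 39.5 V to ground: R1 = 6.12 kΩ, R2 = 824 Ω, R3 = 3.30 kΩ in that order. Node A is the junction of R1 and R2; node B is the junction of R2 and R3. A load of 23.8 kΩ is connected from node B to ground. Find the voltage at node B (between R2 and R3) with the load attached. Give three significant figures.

V ≈ 11.6 V

At node B, R3 is in parallel with the load: R3‖R_L = 2898 Ω.
Below node A the resistance is R2 + (R3‖R_L) = 3722 Ω, so V_A = 39.5 × 3722/9842 = 14.94 V.
Then V_B = V_A × (R3‖R_L)/(R2 + R3‖R_L) = 14.94 × 2898/3722 = 11.6 V.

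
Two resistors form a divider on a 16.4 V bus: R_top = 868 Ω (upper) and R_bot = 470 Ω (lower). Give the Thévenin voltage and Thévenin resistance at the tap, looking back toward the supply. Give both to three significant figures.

V_th = 5.76 V, R_th = 305 Ω

V_th is the open-circuit tap voltage: 16.4 × 470/(868 + 470) = 5.76 V.
With the supply zeroed, R_top and R_bot appear in parallel from the tap: R_th = R_top‖R_bot = (868 × 470)/1338 = 305 Ω.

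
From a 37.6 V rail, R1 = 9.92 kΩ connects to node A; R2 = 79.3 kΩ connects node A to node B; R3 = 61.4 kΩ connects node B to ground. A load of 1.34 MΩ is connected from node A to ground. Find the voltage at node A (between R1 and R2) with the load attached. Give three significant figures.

V ≈ 34.9 V

Below node A the series string R2+R3 = 140.7 kΩ sits in parallel with the 1340 kΩ load: 127.3 kΩ.
V_A = 37.6 × 127.3/(9.92 + 127.3) = 34.9 V.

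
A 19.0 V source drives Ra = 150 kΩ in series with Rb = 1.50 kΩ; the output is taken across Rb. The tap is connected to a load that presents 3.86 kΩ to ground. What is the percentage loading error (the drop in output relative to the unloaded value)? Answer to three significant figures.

Unloaded V = 19.0 × 1.50/151.5 = 0.1881 V.
Loaded: Rb‖R_L = 1.080 kΩ, giving V = 19.0 × 1.080/151.1 = 0.1359 V.
Drop = (0.1881 − 0.1359) / 0.1881 = 27.8 %.

27.8 %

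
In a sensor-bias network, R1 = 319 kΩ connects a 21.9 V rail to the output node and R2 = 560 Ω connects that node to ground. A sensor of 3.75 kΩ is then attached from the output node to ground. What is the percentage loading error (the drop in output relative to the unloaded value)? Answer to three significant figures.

13.0 %

Unloaded V = 21.9 × 560/319600 = 0.038378 V.
Loaded: R2‖R_L = 487.2 Ω, giving V = 21.9 × 487.2/319500 = 0.033399 V.
Drop = (0.038378 − 0.033399) / 0.038378 = 13.0 %.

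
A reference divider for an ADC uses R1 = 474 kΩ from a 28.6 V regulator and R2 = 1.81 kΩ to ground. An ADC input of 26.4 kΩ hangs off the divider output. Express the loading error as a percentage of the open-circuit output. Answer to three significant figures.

The divider's output (Thévenin) resistance is R1‖R2 = 1.803 kΩ.
Fractional drop under load = R_th/(R_th + R_L) = 1.803 / (1.803 + 26.4) = 0.06393.
So the output falls by 6.39 %.

6.39 %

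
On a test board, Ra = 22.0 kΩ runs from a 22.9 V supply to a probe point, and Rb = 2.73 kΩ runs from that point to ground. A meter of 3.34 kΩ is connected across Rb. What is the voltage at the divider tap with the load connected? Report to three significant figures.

The load sits in parallel with Rb: Rb‖R_L = (2.73 × 3.34) / (2.73 + 3.34) = 1.502 kΩ.
V_out = 22.9 × 1.502 / (22.0 + 1.502) = 22.9 × 1.502/23.50 = 1.46 V.
(Unloaded it would have been 2.53 V.)

V_out ≈ 1.46 V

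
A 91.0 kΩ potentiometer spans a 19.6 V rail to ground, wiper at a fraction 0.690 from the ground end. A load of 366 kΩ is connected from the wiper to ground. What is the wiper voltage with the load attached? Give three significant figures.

V ≈ 12.8 V

The wiper splits the pot into (1−α)R = 28.21 kΩ above and αR = 62.79 kΩ below.
Lower section ‖ load = 53.60 kΩ.
V_wiper = 19.6 × 53.60/(28.21 + 53.60) = 12.8 V.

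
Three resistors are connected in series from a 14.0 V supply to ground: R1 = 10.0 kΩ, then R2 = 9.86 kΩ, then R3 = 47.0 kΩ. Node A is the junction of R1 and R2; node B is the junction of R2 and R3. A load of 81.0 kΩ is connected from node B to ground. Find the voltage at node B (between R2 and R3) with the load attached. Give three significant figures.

V ≈ 8.39 V

At node B, R3 is in parallel with the load: R3‖R_L = 29.74 kΩ.
Below node A the resistance is R2 + (R3‖R_L) = 39.60 kΩ, so V_A = 14.0 × 39.60/49.60 = 11.18 V.
Then V_B = V_A × (R3‖R_L)/(R2 + R3‖R_L) = 11.18 × 29.74/39.60 = 8.39 V.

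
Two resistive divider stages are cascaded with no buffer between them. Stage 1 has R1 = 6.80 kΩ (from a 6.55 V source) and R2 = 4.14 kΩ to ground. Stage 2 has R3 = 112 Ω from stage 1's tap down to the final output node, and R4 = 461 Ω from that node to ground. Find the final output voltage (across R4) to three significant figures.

V_out ≈ 0.363 V

Stage 2 presents R3+R4 = 573.0 Ω as a load on stage 1's tap.
Stage 1's lower leg becomes R2‖(R3+R4) = 503.3 Ω, so V_mid = 6.55 × 503.3/7303 = 0.4514 V.
Stage 2 is itself unloaded: V_out = V_mid × R4/(R3+R4) = 0.4514 × 461/573.0 = 0.363 V.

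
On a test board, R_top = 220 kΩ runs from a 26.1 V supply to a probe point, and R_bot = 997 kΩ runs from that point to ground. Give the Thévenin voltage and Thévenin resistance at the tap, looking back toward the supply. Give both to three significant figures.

V_th is the open-circuit tap voltage: 26.1 × 997/(220 + 997) = 21.4 V.
With the supply zeroed, R_top and R_bot appear in parallel from the tap: R_th = R_top‖R_bot = (220 × 997)/1217 = 180 kΩ.

V_th = 21.4 V, R_th = 180 kΩ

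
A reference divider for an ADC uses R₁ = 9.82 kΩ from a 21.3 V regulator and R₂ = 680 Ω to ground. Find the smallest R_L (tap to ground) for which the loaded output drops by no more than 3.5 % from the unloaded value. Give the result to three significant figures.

Output resistance R_th = R₁‖R₂ = (9820 × 680)/10500 = 636.0 Ω.
The fractional drop is R_th/(R_th + R_L); requiring this ≤ 0.0350 gives R_L ≥ R_th(1/0.0350 − 1) = 636.0 × 27.57 = 17.5 kΩ.

R_L(min) ≈ 17.5 kΩ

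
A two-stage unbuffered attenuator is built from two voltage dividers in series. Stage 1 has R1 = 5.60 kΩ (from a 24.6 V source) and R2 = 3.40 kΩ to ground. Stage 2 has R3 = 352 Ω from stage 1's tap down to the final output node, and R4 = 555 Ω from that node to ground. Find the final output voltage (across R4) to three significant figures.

Stage 2 presents R3+R4 = 907.0 Ω as a load on stage 1's tap.
Stage 1's lower leg becomes R2‖(R3+R4) = 716.0 Ω, so V_mid = 24.6 × 716.0/6316 = 2.789 V.
Stage 2 is itself unloaded: V_out = V_mid × R4/(R3+R4) = 2.789 × 555/907.0 = 1.71 V.

V_out ≈ 1.71 V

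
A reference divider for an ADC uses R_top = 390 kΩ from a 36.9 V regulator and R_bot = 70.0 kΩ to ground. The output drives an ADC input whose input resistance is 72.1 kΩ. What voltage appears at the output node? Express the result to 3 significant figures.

The load sits in parallel with R_bot: R_bot‖R_L = (70.0 × 72.1) / (70.0 + 72.1) = 35.52 kΩ.
V_out = 36.9 × 35.52 / (390 + 35.52) = 36.9 × 35.52/425.5 = 3.08 V.
(Unloaded it would have been 5.62 V.)

V_out ≈ 3.08 V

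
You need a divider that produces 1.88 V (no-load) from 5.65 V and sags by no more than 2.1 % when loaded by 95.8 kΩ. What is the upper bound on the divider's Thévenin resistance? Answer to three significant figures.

Loading drop = R_th/(R_th + R_L) ≤ 0.0210, so R_th ≤ R_L · ε/(1−ε) = 95.8 kΩ × 0.0210/0.9790 = 2.05 kΩ.

R_th ≤ 2.05 kΩ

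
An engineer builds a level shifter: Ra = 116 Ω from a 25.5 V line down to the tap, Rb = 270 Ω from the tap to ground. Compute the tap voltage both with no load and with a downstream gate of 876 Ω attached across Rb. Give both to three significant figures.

Open-circuit: V = 25.5 × 270/(116 + 270) = 17.8 V.
With the load, Rb becomes Rb‖R_L = 206.4 Ω, so V = 25.5 × 206.4/322.4 = 16.3 V.

Unloaded: 17.8 V; loaded: 16.3 V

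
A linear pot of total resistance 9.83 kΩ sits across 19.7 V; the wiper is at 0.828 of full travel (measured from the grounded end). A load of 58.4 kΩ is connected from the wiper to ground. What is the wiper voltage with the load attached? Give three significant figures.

The wiper splits the pot into (1−α)R = 1.691 kΩ above and αR = 8.139 kΩ below.
Lower section ‖ load = 7.144 kΩ.
V_wiper = 19.7 × 7.144/(1.691 + 7.144) = 15.9 V.

V ≈ 15.9 V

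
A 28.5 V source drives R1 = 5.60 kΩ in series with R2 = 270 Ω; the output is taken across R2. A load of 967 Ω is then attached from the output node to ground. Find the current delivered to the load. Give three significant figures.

R2‖R_L = 211.1 Ω; V_out = 28.5 × 211.1/5811 = 1.035 V.
I_L = V_out / R_L = 1.035 / 967 Ω = 1.07 mA.

I_L ≈ 1.07 mA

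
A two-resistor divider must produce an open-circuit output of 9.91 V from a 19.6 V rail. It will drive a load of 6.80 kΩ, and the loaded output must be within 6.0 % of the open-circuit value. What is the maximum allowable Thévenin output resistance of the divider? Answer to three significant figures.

R_th ≤ 434 Ω

Loading drop = R_th/(R_th + R_L) ≤ 0.0600, so R_th ≤ R_L · ε/(1−ε) = 6.80 kΩ × 0.0600/0.9400 = 434 Ω.
(Any R1, R2 with R2/(R1+R2) = 0.506 and R1‖R2 ≤ 434 Ω will meet the spec.)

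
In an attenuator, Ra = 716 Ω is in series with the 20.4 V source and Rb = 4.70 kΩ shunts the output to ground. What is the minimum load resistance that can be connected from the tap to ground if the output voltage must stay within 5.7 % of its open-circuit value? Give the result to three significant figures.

Output resistance R_th = Ra‖Rb = (716 × 4700)/5416 = 621.3 Ω.
The fractional drop is R_th/(R_th + R_L); requiring this ≤ 0.0570 gives R_L ≥ R_th(1/0.0570 − 1) = 621.3 × 16.54 = 10.3 kΩ.

R_L(min) ≈ 10.3 kΩ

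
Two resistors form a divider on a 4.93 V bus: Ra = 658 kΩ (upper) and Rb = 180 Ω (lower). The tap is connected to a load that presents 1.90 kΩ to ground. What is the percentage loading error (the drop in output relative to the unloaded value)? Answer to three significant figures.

8.65 %

Unloaded V = 4.93 × 180/658200 = 0.0013483 V.
Loaded: Rb‖R_L = 164.4 Ω, giving V = 4.93 × 164.4/658200 = 0.0012316 V.
Drop = (0.0013483 − 0.0012316) / 0.0013483 = 8.65 %.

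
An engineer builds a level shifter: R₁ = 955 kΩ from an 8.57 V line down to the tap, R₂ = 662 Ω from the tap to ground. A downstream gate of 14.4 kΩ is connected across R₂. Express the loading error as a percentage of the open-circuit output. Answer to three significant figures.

The divider's output (Thévenin) resistance is R₁‖R₂ = 661.5 Ω.
Fractional drop under load = R_th/(R_th + R_L) = 661.5 / (661.5 + 14400) = 0.04392.
So the output falls by 4.39 %.

4.39 %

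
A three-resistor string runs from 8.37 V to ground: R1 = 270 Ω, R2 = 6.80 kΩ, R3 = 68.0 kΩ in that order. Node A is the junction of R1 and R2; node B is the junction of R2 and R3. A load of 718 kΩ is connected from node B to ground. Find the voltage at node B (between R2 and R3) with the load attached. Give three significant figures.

At node B, R3 is in parallel with the load: R3‖R_L = 62120 Ω.
Below node A the resistance is R2 + (R3‖R_L) = 68920 Ω, so V_A = 8.37 × 68920/69190 = 8.337 V.
Then V_B = V_A × (R3‖R_L)/(R2 + R3‖R_L) = 8.337 × 62120/68920 = 7.51 V.

V ≈ 7.51 V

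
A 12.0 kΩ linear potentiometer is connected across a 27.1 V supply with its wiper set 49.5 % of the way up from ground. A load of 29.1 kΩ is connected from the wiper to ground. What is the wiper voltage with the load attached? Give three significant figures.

V ≈ 12.2 V

The wiper splits the pot into (1−α)R = 6.060 kΩ above and αR = 5.940 kΩ below.
Lower section ‖ load = 4.933 kΩ.
V_wiper = 27.1 × 4.933/(6.060 + 4.933) = 12.2 V.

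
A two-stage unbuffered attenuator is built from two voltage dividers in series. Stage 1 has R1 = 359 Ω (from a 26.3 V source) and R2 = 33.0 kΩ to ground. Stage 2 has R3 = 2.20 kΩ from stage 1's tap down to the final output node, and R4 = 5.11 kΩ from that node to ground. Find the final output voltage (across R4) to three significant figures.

Stage 2 presents R3+R4 = 7310 Ω as a load on stage 1's tap.
Stage 1's lower leg becomes R2‖(R3+R4) = 5984 Ω, so V_mid = 26.3 × 5984/6343 = 24.81 V.
Stage 2 is itself unloaded: V_out = V_mid × R4/(R3+R4) = 24.81 × 5110/7310 = 17.3 V.

V_out ≈ 17.3 V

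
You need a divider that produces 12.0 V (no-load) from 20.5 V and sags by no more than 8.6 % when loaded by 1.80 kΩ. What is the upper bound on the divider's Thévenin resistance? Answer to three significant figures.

R_th ≤ 169 Ω

Loading drop = R_th/(R_th + R_L) ≤ 0.0860, so R_th ≤ R_L · ε/(1−ε) = 1.80 kΩ × 0.0860/0.9140 = 169 Ω.
(Any R1, R2 with R2/(R1+R2) = 0.585 and R1‖R2 ≤ 169 Ω will meet the spec.)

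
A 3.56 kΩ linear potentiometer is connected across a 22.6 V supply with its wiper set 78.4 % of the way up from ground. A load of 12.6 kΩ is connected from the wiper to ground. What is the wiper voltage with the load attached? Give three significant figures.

V ≈ 16.9 V

The wiper splits the pot into (1−α)R = 769.0 Ω above and αR = 2791 Ω below.
Lower section ‖ load = 2285 Ω.
V_wiper = 22.6 × 2285/(769.0 + 2285) = 16.9 V.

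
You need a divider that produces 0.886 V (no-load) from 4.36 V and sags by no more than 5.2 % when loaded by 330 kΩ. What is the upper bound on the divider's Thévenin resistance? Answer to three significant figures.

R_th ≤ 18.1 kΩ

Loading drop = R_th/(R_th + R_L) ≤ 0.0520, so R_th ≤ R_L · ε/(1−ε) = 330 kΩ × 0.0520/0.9480 = 18.1 kΩ.
(Any R1, R2 with R2/(R1+R2) = 0.203 and R1‖R2 ≤ 18.1 kΩ will meet the spec.)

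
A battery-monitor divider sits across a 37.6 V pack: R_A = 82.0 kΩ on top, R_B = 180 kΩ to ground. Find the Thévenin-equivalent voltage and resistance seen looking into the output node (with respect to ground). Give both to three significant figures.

V_th is the open-circuit tap voltage: 37.6 × 180/(82.0 + 180) = 25.8 V.
With the supply zeroed, R_A and R_B appear in parallel from the tap: R_th = R_A‖R_B = (82.0 × 180)/262.0 = 56.3 kΩ.

V_th = 25.8 V, R_th = 56.3 kΩ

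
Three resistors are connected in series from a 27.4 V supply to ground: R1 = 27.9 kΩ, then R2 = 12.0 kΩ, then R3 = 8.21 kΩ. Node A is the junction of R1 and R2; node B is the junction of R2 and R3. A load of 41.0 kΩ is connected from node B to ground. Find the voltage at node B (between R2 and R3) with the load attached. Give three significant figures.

V ≈ 4.01 V

At node B, R3 is in parallel with the load: R3‖R_L = 6.840 kΩ.
Below node A the resistance is R2 + (R3‖R_L) = 18.84 kΩ, so V_A = 27.4 × 18.84/46.74 = 11.04 V.
Then V_B = V_A × (R3‖R_L)/(R2 + R3‖R_L) = 11.04 × 6.840/18.84 = 4.01 V.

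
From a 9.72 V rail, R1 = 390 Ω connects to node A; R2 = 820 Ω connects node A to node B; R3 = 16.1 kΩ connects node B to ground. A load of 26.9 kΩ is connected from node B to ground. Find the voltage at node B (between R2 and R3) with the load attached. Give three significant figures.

At node B, R3 is in parallel with the load: R3‖R_L = 10070 Ω.
Below node A the resistance is R2 + (R3‖R_L) = 10890 Ω, so V_A = 9.72 × 10890/11280 = 9.384 V.
Then V_B = V_A × (R3‖R_L)/(R2 + R3‖R_L) = 9.384 × 10070/10890 = 8.68 V.

V ≈ 8.68 V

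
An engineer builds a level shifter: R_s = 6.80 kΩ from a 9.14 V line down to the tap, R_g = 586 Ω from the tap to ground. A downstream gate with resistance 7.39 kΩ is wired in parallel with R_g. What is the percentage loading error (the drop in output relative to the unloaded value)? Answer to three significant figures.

The divider's output (Thévenin) resistance is R_s‖R_g = 539.5 Ω.
Fractional drop under load = R_th/(R_th + R_L) = 539.5 / (539.5 + 7390) = 0.06804.
So the output falls by 6.80 %.

6.80 %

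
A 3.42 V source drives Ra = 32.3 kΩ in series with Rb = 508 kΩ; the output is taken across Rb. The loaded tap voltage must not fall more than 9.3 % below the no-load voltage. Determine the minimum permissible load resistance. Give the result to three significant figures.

R_L(min) ≈ 296 kΩ

Output resistance R_th = Ra‖Rb = (32.3 × 508)/540.3 = 30.37 kΩ.
The fractional drop is R_th/(R_th + R_L); requiring this ≤ 0.0930 gives R_L ≥ R_th(1/0.0930 − 1) = 30.37 × 9.753 = 296 kΩ.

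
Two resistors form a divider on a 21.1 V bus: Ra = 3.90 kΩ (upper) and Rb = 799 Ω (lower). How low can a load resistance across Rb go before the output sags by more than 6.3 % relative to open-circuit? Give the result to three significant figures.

Output resistance R_th = Ra‖Rb = (3900 × 799)/4699 = 663.1 Ω.
The fractional drop is R_th/(R_th + R_L); requiring this ≤ 0.0630 gives R_L ≥ R_th(1/0.0630 − 1) = 663.1 × 14.87 = 9.86 kΩ.

R_L(min) ≈ 9.86 kΩ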